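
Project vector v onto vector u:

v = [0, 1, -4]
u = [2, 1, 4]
proj_u(v) = [-10/7, -5/7, -20/7]

v·u = (0)(2) + (1)(1) + (-4)(4) = -15
u·u = (2)² + (1)² + (4)² = 21
proj_u(v) = (v·u / u·u) × u = (-15/21) × u = (-5/7) × u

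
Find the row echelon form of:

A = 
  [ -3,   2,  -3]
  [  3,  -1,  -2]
Row operations:
R2 → R2 + (1)·R1

Resulting echelon form:
REF = 
  [ -3,   2,  -3]
  [  0,   1,  -5]

Rank = 2 (number of non-zero pivot rows).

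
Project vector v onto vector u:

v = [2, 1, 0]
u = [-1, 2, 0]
v·u = (2)(-1) + (1)(2) + (0)(0) = 0
u·u = (-1)² + (2)² + (0)² = 5
proj_u(v) = (v·u / u·u) × u = (0/5) × u = (0) × u

proj_u(v) = [0, 0, 0]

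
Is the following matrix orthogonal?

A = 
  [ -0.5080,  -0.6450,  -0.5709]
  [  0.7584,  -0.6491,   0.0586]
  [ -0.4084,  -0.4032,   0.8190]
Yes

AᵀA = 
  [  1,   0,   0]
  [  0,   0.9999,   0]
  [  0,   0,   1.0001]
≈ I (equal to I up to the 4-dp rounding of the entries)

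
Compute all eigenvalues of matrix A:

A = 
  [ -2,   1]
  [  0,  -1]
tr(A) = -3, det(A) = 2
Characteristic polynomial: λ² - tr(A)λ + det(A) = λ² + 3λ + 2
λ² + 3λ + 2 = (λ + 2)(λ + 1)

λ = -1, -2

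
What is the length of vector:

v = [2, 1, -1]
2.449

||v||₂ = √((2)² + (1)² + (-1)²) = √6 = 2.449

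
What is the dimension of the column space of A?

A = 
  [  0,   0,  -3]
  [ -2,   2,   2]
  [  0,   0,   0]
Row reduce:
Swap R1 ↔ R2
REF = 
  [ -2,   2,   2]
  [  0,   0,  -3]
  [  0,   0,   0]
Pivot columns: 1, 3 → 2 pivots.
dim(Col(A)) = number of pivot columns = 2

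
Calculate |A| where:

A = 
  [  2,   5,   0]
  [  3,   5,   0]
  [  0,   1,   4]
Cofactor expansion along row 1:
det(A) = (2)·((5)(4) - (0)(1)) - (5)·((3)(4) - (0)(0)) + (0)·((3)(1) - (5)(0))
  = (2)(20) - (5)(12) + (0)(3)
  = -20

det(A) = -20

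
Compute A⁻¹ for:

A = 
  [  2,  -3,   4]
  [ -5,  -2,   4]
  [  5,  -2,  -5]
det(A) = (2)·((-2)(-5) - (4)(-2)) - (-3)·((-5)(-5) - (4)(5)) + (4)·((-5)(-2) - (-2)(5))
  = (2)(18) - (-3)(5) + (4)(20)
  = 131
det(A) = 131 ≠ 0, so A is invertible.

Cofactors Cᵢⱼ = (-1)ⁱ⁺ʲ·Mᵢⱼ:
C = 
  [ 18,  -5,  20]
  [-23, -30, -11]
  [ -4, -28, -19]

adj(A) = Cᵀ:
adj(A) = 
  [ 18, -23,  -4]
  [ -5, -30, -28]
  [ 20, -11, -19]

A⁻¹ = (1/131) · adj(A):
A⁻¹ = 
  [ 18/131, -23/131,  -4/131]
  [ -5/131, -30/131, -28/131]
  [ 20/131, -11/131, -19/131]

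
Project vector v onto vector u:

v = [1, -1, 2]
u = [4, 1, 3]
v·u = (1)(4) + (-1)(1) + (2)(3) = 9
u·u = (4)² + (1)² + (3)² = 26
proj_u(v) = (v·u / u·u) × u = (9/26) × u

proj_u(v) = [18/13, 9/26, 27/26]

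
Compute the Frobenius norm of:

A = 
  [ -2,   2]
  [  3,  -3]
||A||_F = 5.099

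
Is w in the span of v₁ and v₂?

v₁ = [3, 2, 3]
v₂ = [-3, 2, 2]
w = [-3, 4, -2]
No

Form the augmented matrix and row-reduce:
[v₁|v₂|w] = 
  [  3,  -3,  -3]
  [  2,   2,   4]
  [  3,   2,  -2]
R2 → R2 - (2/3)·R1
R3 → R3 - (1)·R1
R3 → R3 - (5/4)·R2
REF = 
  [    3,    -3,    -3]
  [    0,     4,     6]
  [    0,     0, -13/2]

Row 3 reads [0 0 | -13/2], i.e. 0 = -13/2, so the system is inconsistent and w ∉ span{v₁, v₂}.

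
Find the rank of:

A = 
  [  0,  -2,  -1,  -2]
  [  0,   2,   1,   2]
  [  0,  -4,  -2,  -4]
rank(A) = 1

Row reduce:
R2 → R2 + (1)·R1
R3 → R3 - (2)·R1
REF = 
  [  0,  -2,  -1,  -2]
  [  0,   0,   0,   0]
  [  0,   0,   0,   0]
Pivot columns: 2 → 1 pivot.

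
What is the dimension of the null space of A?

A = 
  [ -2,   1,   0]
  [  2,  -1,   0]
nullity(A) = 2

Row reduce:
R2 → R2 + (1)·R1
REF = 
  [ -2,   1,   0]
  [  0,   0,   0]
Pivot columns: 1 → 1 pivot.
rank(A) = 1, so nullity(A) = 3 - 1 = 2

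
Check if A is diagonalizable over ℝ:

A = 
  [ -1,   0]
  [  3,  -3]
Yes

tr(A) = -4, det(A) = 3
Characteristic polynomial: λ² - tr(A)λ + det(A) = λ² + 4λ + 3
λ² + 4λ + 3 = (λ + 3)(λ + 1)
Eigenvalues: -1, -3
λ=-3: alg. mult. = 1, geom. mult. = 2 - rank(A - (-3)I) = 2 - 1 = 1
λ=-1: alg. mult. = 1, geom. mult. = 2 - rank(A - (-1)I) = 2 - 1 = 1
Sum of geometric multiplicities equals n, so A has n independent eigenvectors.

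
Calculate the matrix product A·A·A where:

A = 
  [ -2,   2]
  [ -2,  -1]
A^3 = 
  [ 12,   6]
  [ -6,  15]

A² = A·A:
A²[1,1] = (-2)(-2) + (2)(-2) = 0
A²[1,2] = (-2)(2) + (2)(-1) = -6
A²[2,1] = (-2)(-2) + (-1)(-2) = 6
A²[2,2] = (-2)(2) + (-1)(-1) = -3
A² = 
  [  0,  -6]
  [  6,  -3]

A^3 = A^2·A:
A^3[1,1] = (0)(-2) + (-6)(-2) = 12
A^3[1,2] = (0)(2) + (-6)(-1) = 6
A^3[2,1] = (6)(-2) + (-3)(-2) = -6
A^3[2,2] = (6)(2) + (-3)(-1) = 15
A^3 = 
  [ 12,   6]
  [ -6,  15]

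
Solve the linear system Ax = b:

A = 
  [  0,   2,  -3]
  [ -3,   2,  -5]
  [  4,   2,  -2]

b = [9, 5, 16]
Row reduce the augmented matrix [A|b]:
Swap R1 ↔ R2
R3 → R3 + (4/3)·R1
R3 → R3 - (7/3)·R2
REF = 
  [  -3,    2,   -5,    5]
  [   0,    2,   -3,    9]
  [   0,    0, -5/3,  5/3]

Back-substitution:
x₃ = (5/3) / (-5/3) = -1
x₂ = (9 - (-3)(-1)) / 2 = 3
x₁ = (5 - (2)(3) - (-5)(-1)) / (-3) = 2

x = [2, 3, -1]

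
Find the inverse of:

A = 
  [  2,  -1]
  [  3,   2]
det(A) = (2)(2) - (-1)(3) = 7
For a 2×2 matrix, A⁻¹ = (1/det(A)) · [[d, -b], [-c, a]]
    = (1/7) · [[2, 1], [-3, 2]]

A⁻¹ = 
  [ 2/7,  1/7]
  [-3/7,  2/7]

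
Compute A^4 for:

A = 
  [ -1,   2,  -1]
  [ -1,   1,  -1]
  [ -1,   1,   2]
A² = A·A:
A²[1,1] = (-1)(-1) + (2)(-1) + (-1)(-1) = 0
A²[1,2] = (-1)(2) + (2)(1) + (-1)(1) = -1
A²[1,3] = (-1)(-1) + (2)(-1) + (-1)(2) = -3
A²[2,1] = (-1)(-1) + (1)(-1) + (-1)(-1) = 1
A²[2,2] = (-1)(2) + (1)(1) + (-1)(1) = -2
A²[2,3] = (-1)(-1) + (1)(-1) + (-1)(2) = -2
A²[3,1] = (-1)(-1) + (1)(-1) + (2)(-1) = -2
A²[3,2] = (-1)(2) + (1)(1) + (2)(1) = 1
A²[3,3] = (-1)(-1) + (1)(-1) + (2)(2) = 4
A² = 
  [  0,  -1,  -3]
  [  1,  -2,  -2]
  [ -2,   1,   4]

A^3 = A^2·A:
A^3[1,1] = (0)(-1) + (-1)(-1) + (-3)(-1) = 4
A^3[1,2] = (0)(2) + (-1)(1) + (-3)(1) = -4
A^3[1,3] = (0)(-1) + (-1)(-1) + (-3)(2) = -5
A^3[2,1] = (1)(-1) + (-2)(-1) + (-2)(-1) = 3
A^3[2,2] = (1)(2) + (-2)(1) + (-2)(1) = -2
A^3[2,3] = (1)(-1) + (-2)(-1) + (-2)(2) = -3
A^3[3,1] = (-2)(-1) + (1)(-1) + (4)(-1) = -3
A^3[3,2] = (-2)(2) + (1)(1) + (4)(1) = 1
A^3[3,3] = (-2)(-1) + (1)(-1) + (4)(2) = 9
A^3 = 
  [  4,  -4,  -5]
  [  3,  -2,  -3]
  [ -3,   1,   9]

A^4 = A^3·A:
A^4[1,1] = (4)(-1) + (-4)(-1) + (-5)(-1) = 5
A^4[1,2] = (4)(2) + (-4)(1) + (-5)(1) = -1
A^4[1,3] = (4)(-1) + (-4)(-1) + (-5)(2) = -10
A^4[2,1] = (3)(-1) + (-2)(-1) + (-3)(-1) = 2
A^4[2,2] = (3)(2) + (-2)(1) + (-3)(1) = 1
A^4[2,3] = (3)(-1) + (-2)(-1) + (-3)(2) = -7
A^4[3,1] = (-3)(-1) + (1)(-1) + (9)(-1) = -7
A^4[3,2] = (-3)(2) + (1)(1) + (9)(1) = 4
A^4[3,3] = (-3)(-1) + (1)(-1) + (9)(2) = 20
A^4 = 
  [  5,  -1, -10]
  [  2,   1,  -7]
  [ -7,   4,  20]

Therefore
A^4 = 
  [  5,  -1, -10]
  [  2,   1,  -7]
  [ -7,   4,  20]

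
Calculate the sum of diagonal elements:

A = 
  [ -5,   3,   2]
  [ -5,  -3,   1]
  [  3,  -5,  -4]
-12

tr(A) = -5 + -3 + -4 = -12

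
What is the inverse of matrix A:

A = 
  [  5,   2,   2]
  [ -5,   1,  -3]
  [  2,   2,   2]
det(A) = (5)·((1)(2) - (-3)(2)) - (2)·((-5)(2) - (-3)(2)) + (2)·((-5)(2) - (1)(2))
  = (5)(8) - (2)(-4) + (2)(-12)
  = 24
det(A) = 24 ≠ 0, so A is invertible.

Cofactors Cᵢⱼ = (-1)ⁱ⁺ʲ·Mᵢⱼ:
C = 
  [  8,   4, -12]
  [  0,   6,  -6]
  [ -8,   5,  15]

adj(A) = Cᵀ:
adj(A) = 
  [  8,   0,  -8]
  [  4,   6,   5]
  [-12,  -6,  15]

A⁻¹ = (1/24) · adj(A):
A⁻¹ = 
  [ 1/3,    0, -1/3]
  [ 1/6,  1/4, 5/24]
  [-1/2, -1/4,  5/8]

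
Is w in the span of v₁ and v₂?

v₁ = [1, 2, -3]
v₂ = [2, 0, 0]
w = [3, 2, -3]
Yes

Form the augmented matrix and row-reduce:
[v₁|v₂|w] = 
  [  1,   2,   3]
  [  2,   0,   2]
  [ -3,   0,  -3]
R2 → R2 - (2)·R1
R3 → R3 + (3)·R1
R3 → R3 + (3/2)·R2
REF = 
  [  1,   2,   3]
  [  0,  -4,  -4]
  [  0,   0,   0]

No row of the form [0 0 | nonzero], so the system is consistent. Back-substitution gives c₁ = 1, c₂ = 1: w = (1)·v₁ + (1)·v₂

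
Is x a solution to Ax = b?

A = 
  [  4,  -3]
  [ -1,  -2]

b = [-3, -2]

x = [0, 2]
No

Ax = [-6, -4] ≠ b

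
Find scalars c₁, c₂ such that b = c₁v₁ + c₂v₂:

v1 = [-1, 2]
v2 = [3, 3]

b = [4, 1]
c1 = -1, c2 = 1

b = -1·v1 + 1·v2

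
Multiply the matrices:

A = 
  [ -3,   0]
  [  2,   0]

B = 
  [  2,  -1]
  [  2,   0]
A is 2×2 and B is 2×2, so AB is 2×2. Each entry is (row of A)·(column of B):
AB[1,1] = (-3)(2) + (0)(2) = -6
AB[1,2] = (-3)(-1) + (0)(0) = 3
AB[2,1] = (2)(2) + (0)(2) = 4
AB[2,2] = (2)(-1) + (0)(0) = -2

AB = 
  [ -6,   3]
  [  4,  -2]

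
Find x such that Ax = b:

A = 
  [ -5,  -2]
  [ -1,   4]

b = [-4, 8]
Row reduce the augmented matrix [A|b]:
R2 → R2 - (1/5)·R1
REF = 
  [  -5,   -2,   -4]
  [   0, 22/5, 44/5]

Back-substitution:
x₂ = (44/5) / (22/5) = 2
x₁ = (-4 - (-2)(2)) / (-5) = 0

x = [0, 2]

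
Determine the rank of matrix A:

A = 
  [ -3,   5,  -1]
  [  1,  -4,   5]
Row reduce:
R2 → R2 + (1/3)·R1
REF = 
  [  -3,    5,   -1]
  [   0, -7/3, 14/3]
Pivot columns: 1, 2 → 2 pivots.

rank(A) = 2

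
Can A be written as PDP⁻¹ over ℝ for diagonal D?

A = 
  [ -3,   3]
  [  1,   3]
Yes

tr(A) = 0, det(A) = -12
Characteristic polynomial: λ² - tr(A)λ + det(A) = λ² - 12
λ² - 12 = 0  ⇒  λ = (0 ± √((0)² - 4·(-12)))/2 = (0 ± √(48))/2
  = 2√3,  -2√3
Eigenvalues: 2√3, -2√3  (≈ 3.464, -3.464)
The two irrational eigenvalues are distinct (simple), so each has alg. mult. = geom. mult. = 1.
Sum of geometric multiplicities equals n, so A has n independent eigenvectors.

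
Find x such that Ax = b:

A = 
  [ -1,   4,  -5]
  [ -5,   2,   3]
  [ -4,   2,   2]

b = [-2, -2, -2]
Row reduce the augmented matrix [A|b]:
R2 → R2 - (5)·R1
R3 → R3 - (4)·R1
R3 → R3 - (7/9)·R2
REF = 
  [  -1,    4,   -5,   -2]
  [   0,  -18,   28,    8]
  [   0,    0,  2/9, -2/9]

Back-substitution:
x₃ = (-2/9) / (2/9) = -1
x₂ = (8 - (28)(-1)) / (-18) = -2
x₁ = (-2 - (4)(-2) - (-5)(-1)) / (-1) = -1

x = [-1, -2, -1]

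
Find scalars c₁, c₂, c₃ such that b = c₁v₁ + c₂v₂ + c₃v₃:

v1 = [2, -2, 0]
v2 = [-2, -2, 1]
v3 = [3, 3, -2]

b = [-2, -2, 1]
c1 = 0, c2 = 1, c3 = 0

b = 0·v1 + 1·v2 + 0·v3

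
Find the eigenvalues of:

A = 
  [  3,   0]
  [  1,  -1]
λ = 3, -1

tr(A) = 2, det(A) = -3
Characteristic polynomial: λ² - tr(A)λ + det(A) = λ² - 2λ - 3
λ² - 2λ - 3 = (λ + 1)(λ - 3)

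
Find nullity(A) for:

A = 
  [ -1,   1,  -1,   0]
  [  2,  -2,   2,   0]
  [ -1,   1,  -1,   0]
nullity(A) = 3

Row reduce:
R2 → R2 + (2)·R1
R3 → R3 - (1)·R1
REF = 
  [ -1,   1,  -1,   0]
  [  0,   0,   0,   0]
  [  0,   0,   0,   0]
Pivot columns: 1 → 1 pivot.
rank(A) = 1, so nullity(A) = 4 - 1 = 3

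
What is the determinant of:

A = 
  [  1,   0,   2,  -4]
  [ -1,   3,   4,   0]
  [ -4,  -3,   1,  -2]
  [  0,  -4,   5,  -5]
Cofactor expansion along row 1: det(A) = a₁₁M₁₁ - a₁₂M₁₂ + a₁₃M₁₃ - a₁₄M₁₄

M₁₁ = det[[3, 4, 0]; [-3, 1, -2]; [-4, 5, -5]]
  = (3)·((1)(-5) - (-2)(5)) - (4)·((-3)(-5) - (-2)(-4)) + (0)·((-3)(5) - (1)(-4))
  = (3)(5) - (4)(7) + (0)(-11)
  = -13
M₁₂ = det[[-1, 4, 0]; [-4, 1, -2]; [0, 5, -5]]
  = (-1)·((1)(-5) - (-2)(5)) - (4)·((-4)(-5) - (-2)(0)) + (0)·((-4)(5) - (1)(0))
  = (-1)(5) - (4)(20) + (0)(-20)
  = -85
M₁₃ = det[[-1, 3, 0]; [-4, -3, -2]; [0, -4, -5]]
  = (-1)·((-3)(-5) - (-2)(-4)) - (3)·((-4)(-5) - (-2)(0)) + (0)·((-4)(-4) - (-3)(0))
  = (-1)(7) - (3)(20) + (0)(16)
  = -67
M₁₄ = det[[-1, 3, 4]; [-4, -3, 1]; [0, -4, 5]]
  = (-1)·((-3)(5) - (1)(-4)) - (3)·((-4)(5) - (1)(0)) + (4)·((-4)(-4) - (-3)(0))
  = (-1)(-11) - (3)(-20) + (4)(16)
  = 135

det(A) = (1)(-13) - (0)(-85) + (2)(-67) - (-4)(135) = 393

det(A) = 393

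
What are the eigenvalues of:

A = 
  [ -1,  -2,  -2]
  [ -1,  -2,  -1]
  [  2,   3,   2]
Characteristic polynomial: det(λI - A) = λ³ + λ² + λ + 1
Testing integer divisors of the constant term: p(-1) = 0, so (λ + 1) is a factor:
p(λ) = (λ + 1)(λ² + 1)
λ² + 1 = 0  ⇒  λ = (0 ± √((0)² - 4·(1)))/2 = (0 ± √(-4))/2
  = i,  -i

λ = -1, i, -i  (≈ -1, 0 + 1i, 0 - 1i)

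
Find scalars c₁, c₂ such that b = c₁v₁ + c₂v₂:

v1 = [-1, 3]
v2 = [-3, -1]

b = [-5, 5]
c1 = 2, c2 = 1

b = 2·v1 + 1·v2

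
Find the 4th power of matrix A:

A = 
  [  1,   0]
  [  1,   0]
A^4 = 
  [  1,   0]
  [  1,   0]

A² = A·A:
A²[1,1] = (1)(1) + (0)(1) = 1
A²[1,2] = (1)(0) + (0)(0) = 0
A²[2,1] = (1)(1) + (0)(1) = 1
A²[2,2] = (1)(0) + (0)(0) = 0
A² = 
  [  1,   0]
  [  1,   0]

A^3 = A^2·A:
A^3[1,1] = (1)(1) + (0)(1) = 1
A^3[1,2] = (1)(0) + (0)(0) = 0
A^3[2,1] = (1)(1) + (0)(1) = 1
A^3[2,2] = (1)(0) + (0)(0) = 0
A^3 = 
  [  1,   0]
  [  1,   0]

A^4 = A^3·A:
A^4[1,1] = (1)(1) + (0)(1) = 1
A^4[1,2] = (1)(0) + (0)(0) = 0
A^4[2,1] = (1)(1) + (0)(1) = 1
A^4[2,2] = (1)(0) + (0)(0) = 0
A^4 = 
  [  1,   0]
  [  1,   0]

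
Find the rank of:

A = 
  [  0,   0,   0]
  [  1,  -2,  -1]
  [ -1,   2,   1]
rank(A) = 1

Row reduce:
Swap R1 ↔ R2
R3 → R3 + (1)·R1
REF = 
  [  1,  -2,  -1]
  [  0,   0,   0]
  [  0,   0,   0]
Pivot columns: 1 → 1 pivot.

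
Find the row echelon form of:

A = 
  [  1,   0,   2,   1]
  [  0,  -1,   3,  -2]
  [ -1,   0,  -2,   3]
Row operations:
R3 → R3 + (1)·R1

Resulting echelon form:
REF = 
  [  1,   0,   2,   1]
  [  0,  -1,   3,  -2]
  [  0,   0,   0,   4]

Rank = 3 (number of non-zero pivot rows).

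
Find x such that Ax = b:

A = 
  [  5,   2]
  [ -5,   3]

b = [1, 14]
Row reduce the augmented matrix [A|b]:
R2 → R2 + (1)·R1
REF = 
  [  5,   2,   1]
  [  0,   5,  15]

Back-substitution:
x₂ = 15 / 5 = 3
x₁ = (1 - (2)(3)) / 5 = -1

x = [-1, 3]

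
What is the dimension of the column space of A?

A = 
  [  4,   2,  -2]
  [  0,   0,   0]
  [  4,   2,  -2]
Row reduce:
R3 → R3 - (1)·R1
REF = 
  [  4,   2,  -2]
  [  0,   0,   0]
  [  0,   0,   0]
Pivot columns: 1 → 1 pivot.
dim(Col(A)) = number of pivot columns = 1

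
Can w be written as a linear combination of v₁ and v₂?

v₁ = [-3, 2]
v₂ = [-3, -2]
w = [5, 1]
Yes

Form the augmented matrix and row-reduce:
[v₁|v₂|w] = 
  [ -3,  -3,   5]
  [  2,  -2,   1]
R2 → R2 + (2/3)·R1
REF = 
  [  -3,   -3,    5]
  [   0,   -4, 13/3]

No row of the form [0 0 | nonzero], so the system is consistent. Back-substitution gives c₁ = -7/12, c₂ = -13/12: w = (-7/12)·v₁ + (-13/12)·v₂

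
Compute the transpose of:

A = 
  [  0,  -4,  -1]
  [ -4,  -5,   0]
Aᵀ = 
  [  0,  -4]
  [ -4,  -5]
  [ -1,   0]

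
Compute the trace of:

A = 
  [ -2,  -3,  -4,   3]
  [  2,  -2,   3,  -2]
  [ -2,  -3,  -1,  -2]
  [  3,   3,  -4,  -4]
-9

tr(A) = -2 + -2 + -1 + -4 = -9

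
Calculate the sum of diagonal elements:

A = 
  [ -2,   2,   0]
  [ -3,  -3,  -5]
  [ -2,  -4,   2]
-3

tr(A) = -2 + -3 + 2 = -3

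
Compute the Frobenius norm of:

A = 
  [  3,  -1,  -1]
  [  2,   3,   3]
||A||_F = 5.745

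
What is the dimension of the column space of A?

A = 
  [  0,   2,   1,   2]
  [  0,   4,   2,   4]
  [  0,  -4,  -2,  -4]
Row reduce:
R2 → R2 - (2)·R1
R3 → R3 + (2)·R1
REF = 
  [  0,   2,   1,   2]
  [  0,   0,   0,   0]
  [  0,   0,   0,   0]
Pivot columns: 2 → 1 pivot.
dim(Col(A)) = number of pivot columns = 1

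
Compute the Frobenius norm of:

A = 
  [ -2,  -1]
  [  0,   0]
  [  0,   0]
||A||_F = 2.236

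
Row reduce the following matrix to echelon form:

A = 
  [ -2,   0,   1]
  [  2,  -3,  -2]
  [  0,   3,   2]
Row operations:
R2 → R2 + (1)·R1
R3 → R3 + (1)·R2

Resulting echelon form:
REF = 
  [ -2,   0,   1]
  [  0,  -3,  -1]
  [  0,   0,   1]

Rank = 3 (number of non-zero pivot rows).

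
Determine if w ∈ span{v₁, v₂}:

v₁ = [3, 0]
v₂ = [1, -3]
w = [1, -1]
Yes

Form the augmented matrix and row-reduce:
[v₁|v₂|w] = 
  [  3,   1,   1]
  [  0,  -3,  -1]
(already in echelon form — no row operations needed)

No row of the form [0 0 | nonzero], so the system is consistent. Back-substitution gives c₁ = 2/9, c₂ = 1/3: w = (2/9)·v₁ + (1/3)·v₂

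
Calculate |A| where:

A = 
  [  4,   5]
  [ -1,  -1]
For a 2×2 matrix, det = ad - bc = (4)(-1) - (5)(-1) = 1

det(A) = 1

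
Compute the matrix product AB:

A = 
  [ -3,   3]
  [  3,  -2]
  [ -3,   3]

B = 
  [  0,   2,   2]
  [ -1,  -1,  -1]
A is 3×2 and B is 2×3, so AB is 3×3. Each entry is (row of A)·(column of B):
AB[1,1] = (-3)(0) + (3)(-1) = -3
AB[1,2] = (-3)(2) + (3)(-1) = -9
AB[1,3] = (-3)(2) + (3)(-1) = -9
AB[2,1] = (3)(0) + (-2)(-1) = 2
AB[2,2] = (3)(2) + (-2)(-1) = 8
AB[2,3] = (3)(2) + (-2)(-1) = 8
AB[3,1] = (-3)(0) + (3)(-1) = -3
AB[3,2] = (-3)(2) + (3)(-1) = -9
AB[3,3] = (-3)(2) + (3)(-1) = -9

AB = 
  [ -3,  -9,  -9]
  [  2,   8,   8]
  [ -3,  -9,  -9]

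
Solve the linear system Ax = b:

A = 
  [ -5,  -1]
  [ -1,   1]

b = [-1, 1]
Row reduce the augmented matrix [A|b]:
R2 → R2 - (1/5)·R1
REF = 
  [ -5,  -1,  -1]
  [  0, 6/5, 6/5]

Back-substitution:
x₂ = (6/5) / (6/5) = 1
x₁ = (-1 - (-1)(1)) / (-5) = 0

x = [0, 1]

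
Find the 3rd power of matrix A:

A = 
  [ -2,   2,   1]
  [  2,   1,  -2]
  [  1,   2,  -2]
A² = A·A:
A²[1,1] = (-2)(-2) + (2)(2) + (1)(1) = 9
A²[1,2] = (-2)(2) + (2)(1) + (1)(2) = 0
A²[1,3] = (-2)(1) + (2)(-2) + (1)(-2) = -8
A²[2,1] = (2)(-2) + (1)(2) + (-2)(1) = -4
A²[2,2] = (2)(2) + (1)(1) + (-2)(2) = 1
A²[2,3] = (2)(1) + (1)(-2) + (-2)(-2) = 4
A²[3,1] = (1)(-2) + (2)(2) + (-2)(1) = 0
A²[3,2] = (1)(2) + (2)(1) + (-2)(2) = 0
A²[3,3] = (1)(1) + (2)(-2) + (-2)(-2) = 1
A² = 
  [  9,   0,  -8]
  [ -4,   1,   4]
  [  0,   0,   1]

A^3 = A^2·A:
A^3[1,1] = (9)(-2) + (0)(2) + (-8)(1) = -26
A^3[1,2] = (9)(2) + (0)(1) + (-8)(2) = 2
A^3[1,3] = (9)(1) + (0)(-2) + (-8)(-2) = 25
A^3[2,1] = (-4)(-2) + (1)(2) + (4)(1) = 14
A^3[2,2] = (-4)(2) + (1)(1) + (4)(2) = 1
A^3[2,3] = (-4)(1) + (1)(-2) + (4)(-2) = -14
A^3[3,1] = (0)(-2) + (0)(2) + (1)(1) = 1
A^3[3,2] = (0)(2) + (0)(1) + (1)(2) = 2
A^3[3,3] = (0)(1) + (0)(-2) + (1)(-2) = -2
A^3 = 
  [-26,   2,  25]
  [ 14,   1, -14]
  [  1,   2,  -2]

Therefore
A^3 = 
  [-26,   2,  25]
  [ 14,   1, -14]
  [  1,   2,  -2]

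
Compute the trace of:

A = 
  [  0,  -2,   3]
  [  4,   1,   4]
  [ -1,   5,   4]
5

tr(A) = 0 + 1 + 4 = 5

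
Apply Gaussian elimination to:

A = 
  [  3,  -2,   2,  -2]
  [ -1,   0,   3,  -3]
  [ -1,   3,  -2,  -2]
Row operations:
R2 → R2 + (1/3)·R1
R3 → R3 + (1/3)·R1
R3 → R3 + (7/2)·R2

Resulting echelon form:
REF = 
  [    3,    -2,     2,    -2]
  [    0,  -2/3,  11/3, -11/3]
  [    0,     0,  23/2, -31/2]

Rank = 3 (number of non-zero pivot rows).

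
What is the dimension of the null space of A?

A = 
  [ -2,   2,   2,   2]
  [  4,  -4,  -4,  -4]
nullity(A) = 3

Row reduce:
R2 → R2 + (2)·R1
REF = 
  [ -2,   2,   2,   2]
  [  0,   0,   0,   0]
Pivot columns: 1 → 1 pivot.
rank(A) = 1, so nullity(A) = 4 - 1 = 3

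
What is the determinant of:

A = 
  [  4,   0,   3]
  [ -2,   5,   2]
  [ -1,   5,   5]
45

Cofactor expansion along row 1:
det(A) = (4)·((5)(5) - (2)(5)) - (0)·((-2)(5) - (2)(-1)) + (3)·((-2)(5) - (5)(-1))
  = (4)(15) - (0)(-8) + (3)(-5)
  = 45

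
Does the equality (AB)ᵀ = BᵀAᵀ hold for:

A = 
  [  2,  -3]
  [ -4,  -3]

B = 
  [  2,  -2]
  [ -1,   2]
Yes

(AB)ᵀ = 
  [  7,  -5]
  [-10,   2]

BᵀAᵀ = 
  [  7,  -5]
  [-10,   2]

Both sides are equal — this is the standard identity (AB)ᵀ = BᵀAᵀ, which holds for all A, B.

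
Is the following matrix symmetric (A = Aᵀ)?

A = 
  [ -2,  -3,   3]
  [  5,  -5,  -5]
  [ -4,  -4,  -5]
No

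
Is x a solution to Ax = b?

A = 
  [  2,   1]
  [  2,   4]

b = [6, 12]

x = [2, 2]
Yes

Ax = [6, 12] = b ✓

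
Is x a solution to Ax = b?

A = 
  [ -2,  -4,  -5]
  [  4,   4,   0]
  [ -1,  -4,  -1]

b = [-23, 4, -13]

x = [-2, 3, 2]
No

Ax = [-18, 4, -12] ≠ b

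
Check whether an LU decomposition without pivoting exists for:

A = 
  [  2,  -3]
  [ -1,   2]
Yes.
A[1,1] = 2 ≠ 0, so Gaussian elimination proceeds without a row swap: multiplier ℓ₂₁ = (-1)/(2) = -1/2, and U[2,2] = 2 - (-1/2)(-3) = 1/2.
L = 
  [   1,    0]
  [-1/2,    1]
U = 
  [  2,  -3]
  [  0, 1/2]
Check row 2 of LU: [(-1/2)(2), (-1/2)(-3) + (1/2)] = [-1, 2] = row 2 of A ✓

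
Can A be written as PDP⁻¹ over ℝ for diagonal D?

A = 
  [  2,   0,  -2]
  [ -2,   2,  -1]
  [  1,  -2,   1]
No

Characteristic polynomial: det(λI - A) = λ³ - 5λ² + 8λ + 4
By the rational root theorem any rational root is an integer dividing 4; none of those is a root, so p(λ) has no rational roots and hence (being an irreducible cubic) no repeated roots.
Discriminant of the cubic: Δ = -1760
Δ < 0 ⇒ one real eigenvalue and a complex-conjugate pair: λ ≈ 2.697 + 1.689i, 2.697 - 1.689i, -0.3949
Has complex eigenvalues (not diagonalizable over ℝ).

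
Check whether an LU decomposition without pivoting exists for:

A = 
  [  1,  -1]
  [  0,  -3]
Yes.
A[1,1] = 1 ≠ 0, so Gaussian elimination proceeds without a row swap: multiplier ℓ₂₁ = (0)/(1) = 0, and U[2,2] = -3 - (0)(-1) = -3.
L = 
  [  1,   0]
  [  0,   1]
U = 
  [  1,  -1]
  [  0,  -3]
Check row 2 of LU: [(0)(1), (0)(-1) + (-3)] = [0, -3] = row 2 of A ✓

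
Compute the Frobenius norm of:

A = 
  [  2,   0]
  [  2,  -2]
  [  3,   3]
||A||_F = 5.477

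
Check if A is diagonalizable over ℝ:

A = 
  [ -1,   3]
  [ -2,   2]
No

tr(A) = 1, det(A) = 4
Characteristic polynomial: λ² - tr(A)λ + det(A) = λ² - λ + 4
λ² - λ + 4 = 0  ⇒  λ = (1 ± √((-1)² - 4·(4)))/2 = (1 ± √(-15))/2
  = (1 + i√15)/2,  (1 - i√15)/2
Eigenvalues: (1 + i√15)/2, (1 - i√15)/2  (≈ 0.5 + 1.936i, 0.5 - 1.936i)
Has complex eigenvalues (not diagonalizable over ℝ).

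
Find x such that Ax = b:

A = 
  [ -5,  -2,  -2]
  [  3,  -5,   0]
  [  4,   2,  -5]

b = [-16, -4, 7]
x = [2, 2, 1]

Row reduce the augmented matrix [A|b]:
R2 → R2 + (3/5)·R1
R3 → R3 + (4/5)·R1
R3 → R3 + (2/31)·R2
REF = 
  [     -5,      -2,      -2,     -16]
  [      0,   -31/5,    -6/5,   -68/5]
  [      0,       0, -207/31, -207/31]

Back-substitution:
x₃ = (-207/31) / (-207/31) = 1
x₂ = (-68/5 - (-6/5)(1)) / (-31/5) = 2
x₁ = (-16 - (-2)(2) - (-2)(1)) / (-5) = 2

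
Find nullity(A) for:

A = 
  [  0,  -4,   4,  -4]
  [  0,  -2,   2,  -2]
nullity(A) = 3

Row reduce:
R2 → R2 - (1/2)·R1
REF = 
  [  0,  -4,   4,  -4]
  [  0,   0,   0,   0]
Pivot columns: 2 → 1 pivot.
rank(A) = 1, so nullity(A) = 4 - 1 = 3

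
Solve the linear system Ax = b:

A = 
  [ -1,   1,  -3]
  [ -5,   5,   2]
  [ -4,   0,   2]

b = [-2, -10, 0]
Row reduce the augmented matrix [A|b]:
R2 → R2 - (5)·R1
R3 → R3 - (4)·R1
Swap R2 ↔ R3
REF = 
  [ -1,   1,  -3,  -2]
  [  0,  -4,  14,   8]
  [  0,   0,  17,   0]

Back-substitution:
x₃ = 0 / 17 = 0
x₂ = (8 - (14)(0)) / (-4) = -2
x₁ = (-2 - (1)(-2) - (-3)(0)) / (-1) = 0

x = [0, -2, 0]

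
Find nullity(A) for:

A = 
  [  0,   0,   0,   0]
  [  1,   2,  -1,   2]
nullity(A) = 3

Row reduce:
Swap R1 ↔ R2
REF = 
  [  1,   2,  -1,   2]
  [  0,   0,   0,   0]
Pivot columns: 1 → 1 pivot.
rank(A) = 1, so nullity(A) = 4 - 1 = 3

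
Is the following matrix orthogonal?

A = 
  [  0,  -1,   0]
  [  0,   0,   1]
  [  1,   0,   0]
Yes

AᵀA = 
  [  1,   0,   0]
  [  0,   1,   0]
  [  0,   0,   1]
= I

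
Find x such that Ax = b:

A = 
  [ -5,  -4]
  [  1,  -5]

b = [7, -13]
x = [-3, 2]

Row reduce the augmented matrix [A|b]:
R2 → R2 + (1/5)·R1
REF = 
  [   -5,    -4,     7]
  [    0, -29/5, -58/5]

Back-substitution:
x₂ = (-58/5) / (-29/5) = 2
x₁ = (7 - (-4)(2)) / (-5) = -3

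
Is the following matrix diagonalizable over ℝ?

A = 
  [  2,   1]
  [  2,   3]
Yes

tr(A) = 5, det(A) = 4
Characteristic polynomial: λ² - tr(A)λ + det(A) = λ² - 5λ + 4
λ² - 5λ + 4 = (λ - 1)(λ - 4)
Eigenvalues: 4, 1
λ=1: alg. mult. = 1, geom. mult. = 2 - rank(A - (1)I) = 2 - 1 = 1
λ=4: alg. mult. = 1, geom. mult. = 2 - rank(A - (4)I) = 2 - 1 = 1
Sum of geometric multiplicities equals n, so A has n independent eigenvectors.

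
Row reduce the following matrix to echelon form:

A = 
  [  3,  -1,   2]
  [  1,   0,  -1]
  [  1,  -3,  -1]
Row operations:
R2 → R2 - (1/3)·R1
R3 → R3 - (1/3)·R1
R3 → R3 + (8)·R2

Resulting echelon form:
REF = 
  [   3,   -1,    2]
  [   0,  1/3, -5/3]
  [   0,    0,  -15]

Rank = 3 (number of non-zero pivot rows).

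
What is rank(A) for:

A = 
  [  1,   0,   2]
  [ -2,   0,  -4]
rank(A) = 1

Row reduce:
R2 → R2 + (2)·R1
REF = 
  [  1,   0,   2]
  [  0,   0,   0]
Pivot columns: 1 → 1 pivot.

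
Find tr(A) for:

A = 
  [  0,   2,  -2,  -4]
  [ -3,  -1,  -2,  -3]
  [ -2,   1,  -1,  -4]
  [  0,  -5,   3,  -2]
-4

tr(A) = 0 + -1 + -1 + -2 = -4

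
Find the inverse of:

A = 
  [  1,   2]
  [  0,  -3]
det(A) = (1)(-3) - (2)(0) = -3
For a 2×2 matrix, A⁻¹ = (1/det(A)) · [[d, -b], [-c, a]]
    = (-1/3) · [[-3, -2], [0, 1]]

A⁻¹ = 
  [   1,  2/3]
  [   0, -1/3]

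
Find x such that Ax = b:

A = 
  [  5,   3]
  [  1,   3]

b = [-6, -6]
x = [0, -2]

Row reduce the augmented matrix [A|b]:
R2 → R2 - (1/5)·R1
REF = 
  [    5,     3,    -6]
  [    0,  12/5, -24/5]

Back-substitution:
x₂ = (-24/5) / (12/5) = -2
x₁ = (-6 - (3)(-2)) / 5 = 0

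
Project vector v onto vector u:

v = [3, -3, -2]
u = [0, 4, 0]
v·u = (3)(0) + (-3)(4) + (-2)(0) = -12
u·u = (0)² + (4)² + (0)² = 16
proj_u(v) = (v·u / u·u) × u = (-12/16) × u = (-3/4) × u

proj_u(v) = [0, -3, 0]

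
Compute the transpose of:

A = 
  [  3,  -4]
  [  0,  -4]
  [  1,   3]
Aᵀ = 
  [  3,   0,   1]
  [ -4,  -4,   3]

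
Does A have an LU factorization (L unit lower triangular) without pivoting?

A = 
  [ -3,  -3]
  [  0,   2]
Yes.
A[1,1] = -3 ≠ 0, so Gaussian elimination proceeds without a row swap: multiplier ℓ₂₁ = (0)/(-3) = 0, and U[2,2] = 2 - (0)(-3) = 2.
L = 
  [  1,   0]
  [  0,   1]
U = 
  [ -3,  -3]
  [  0,   2]
Check row 2 of LU: [(0)(-3), (0)(-3) + 2] = [0, 2] = row 2 of A ✓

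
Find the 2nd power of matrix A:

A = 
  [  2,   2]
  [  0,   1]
A² = A·A:
A²[1,1] = (2)(2) + (2)(0) = 4
A²[1,2] = (2)(2) + (2)(1) = 6
A²[2,1] = (0)(2) + (1)(0) = 0
A²[2,2] = (0)(2) + (1)(1) = 1
A² = 
  [  4,   6]
  [  0,   1]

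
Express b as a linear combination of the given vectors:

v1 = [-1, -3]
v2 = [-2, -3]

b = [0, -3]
c1 = 2, c2 = -1

b = 2·v1 + -1·v2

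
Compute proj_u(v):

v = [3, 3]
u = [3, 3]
v·u = (3)(3) + (3)(3) = 18
u·u = (3)² + (3)² = 18
proj_u(v) = (v·u / u·u) × u = (18/18) × u = (1) × u

proj_u(v) = [3, 3]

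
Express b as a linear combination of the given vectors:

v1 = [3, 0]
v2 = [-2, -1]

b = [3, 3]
c1 = -1, c2 = -3

b = -1·v1 + -3·v2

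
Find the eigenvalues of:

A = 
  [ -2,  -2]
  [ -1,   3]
λ = (1 + √33)/2, (1 - √33)/2  (≈ 3.372, -2.372)

tr(A) = 1, det(A) = -8
Characteristic polynomial: λ² - tr(A)λ + det(A) = λ² - λ - 8
λ² - λ - 8 = 0  ⇒  λ = (1 ± √((-1)² - 4·(-8)))/2 = (1 ± √(33))/2
  = (1 + √33)/2,  (1 - √33)/2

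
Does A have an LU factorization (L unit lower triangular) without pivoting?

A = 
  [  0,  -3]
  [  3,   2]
No.
A[1,1] = 0 but A[2,1] = 3 ≠ 0. Any LU with L unit lower triangular has (LU)[1,1] = U[1,1] and (LU)[2,1] = L[2,1]·U[1,1]; matching A forces U[1,1] = 0, which then forces (LU)[2,1] = 0 ≠ 3. A row swap (pivoting) is required.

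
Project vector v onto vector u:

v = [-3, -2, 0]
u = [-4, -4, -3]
proj_u(v) = [-80/41, -80/41, -60/41]

v·u = (-3)(-4) + (-2)(-4) + (0)(-3) = 20
u·u = (-4)² + (-4)² + (-3)² = 41
proj_u(v) = (v·u / u·u) × u = (20/41) × u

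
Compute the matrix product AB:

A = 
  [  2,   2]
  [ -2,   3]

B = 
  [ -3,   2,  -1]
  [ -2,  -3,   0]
A is 2×2 and B is 2×3, so AB is 2×3. Each entry is (row of A)·(column of B):
AB[1,1] = (2)(-3) + (2)(-2) = -10
AB[1,2] = (2)(2) + (2)(-3) = -2
AB[1,3] = (2)(-1) + (2)(0) = -2
AB[2,1] = (-2)(-3) + (3)(-2) = 0
AB[2,2] = (-2)(2) + (3)(-3) = -13
AB[2,3] = (-2)(-1) + (3)(0) = 2

AB = 
  [-10,  -2,  -2]
  [  0, -13,   2]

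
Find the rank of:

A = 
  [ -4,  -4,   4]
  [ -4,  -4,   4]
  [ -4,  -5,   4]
Row reduce:
R2 → R2 - (1)·R1
R3 → R3 - (1)·R1
Swap R2 ↔ R3
REF = 
  [ -4,  -4,   4]
  [  0,  -1,   0]
  [  0,   0,   0]
Pivot columns: 1, 2 → 2 pivots.

rank(A) = 2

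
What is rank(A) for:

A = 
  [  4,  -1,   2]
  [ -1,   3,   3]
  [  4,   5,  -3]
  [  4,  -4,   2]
Row reduce:
R2 → R2 + (1/4)·R1
R3 → R3 - (1)·R1
R4 → R4 - (1)·R1
R3 → R3 - (24/11)·R2
R4 → R4 + (12/11)·R2
R4 → R4 + (42/139)·R3
REF = 
  [      4,      -1,       2]
  [      0,    11/4,     7/2]
  [      0,       0, -139/11]
  [      0,       0,       0]
Pivot columns: 1, 2, 3 → 3 pivots.

rank(A) = 3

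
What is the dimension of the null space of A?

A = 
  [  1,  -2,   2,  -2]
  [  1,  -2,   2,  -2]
nullity(A) = 3

Row reduce:
R2 → R2 - (1)·R1
REF = 
  [  1,  -2,   2,  -2]
  [  0,   0,   0,   0]
Pivot columns: 1 → 1 pivot.
rank(A) = 1, so nullity(A) = 4 - 1 = 3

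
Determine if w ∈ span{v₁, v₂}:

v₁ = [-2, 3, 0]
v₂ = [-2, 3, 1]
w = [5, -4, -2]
No

Form the augmented matrix and row-reduce:
[v₁|v₂|w] = 
  [ -2,  -2,   5]
  [  3,   3,  -4]
  [  0,   1,  -2]
R2 → R2 + (3/2)·R1
Swap R2 ↔ R3
REF = 
  [ -2,  -2,   5]
  [  0,   1,  -2]
  [  0,   0, 7/2]

Row 3 reads [0 0 | 7/2], i.e. 0 = 7/2, so the system is inconsistent and w ∉ span{v₁, v₂}.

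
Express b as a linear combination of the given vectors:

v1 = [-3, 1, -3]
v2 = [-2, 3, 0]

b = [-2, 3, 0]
c1 = 0, c2 = 1

b = 0·v1 + 1·v2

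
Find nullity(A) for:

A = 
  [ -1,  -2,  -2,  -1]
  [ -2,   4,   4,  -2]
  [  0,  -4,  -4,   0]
nullity(A) = 2

Row reduce:
R2 → R2 - (2)·R1
R3 → R3 + (1/2)·R2
REF = 
  [ -1,  -2,  -2,  -1]
  [  0,   8,   8,   0]
  [  0,   0,   0,   0]
Pivot columns: 1, 2 → 2 pivots.
rank(A) = 2, so nullity(A) = 4 - 2 = 2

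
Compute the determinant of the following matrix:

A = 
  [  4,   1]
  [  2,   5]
For a 2×2 matrix, det = ad - bc = (4)(5) - (1)(2) = 18

det(A) = 18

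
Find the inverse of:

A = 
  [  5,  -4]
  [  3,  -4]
det(A) = (5)(-4) - (-4)(3) = -8
For a 2×2 matrix, A⁻¹ = (1/det(A)) · [[d, -b], [-c, a]]
    = (-1/8) · [[-4, 4], [-3, 5]]

A⁻¹ = 
  [ 1/2, -1/2]
  [ 3/8, -5/8]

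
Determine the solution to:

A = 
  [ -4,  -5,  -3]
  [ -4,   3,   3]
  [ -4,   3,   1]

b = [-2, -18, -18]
Row reduce the augmented matrix [A|b]:
R2 → R2 - (1)·R1
R3 → R3 - (1)·R1
R3 → R3 - (1)·R2
REF = 
  [ -4,  -5,  -3,  -2]
  [  0,   8,   6, -16]
  [  0,   0,  -2,   0]

Back-substitution:
x₃ = 0 / (-2) = 0
x₂ = (-16 - (6)(0)) / 8 = -2
x₁ = (-2 - (-5)(-2) - (-3)(0)) / (-4) = 3

x = [3, -2, 0]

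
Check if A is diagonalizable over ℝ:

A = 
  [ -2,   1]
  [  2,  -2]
Yes

tr(A) = -4, det(A) = 2
Characteristic polynomial: λ² - tr(A)λ + det(A) = λ² + 4λ + 2
λ² + 4λ + 2 = 0  ⇒  λ = (-4 ± √((4)² - 4·(2)))/2 = (-4 ± √(8))/2
  = -2 + √2,  -2 - √2
Eigenvalues: -2 + √2, -2 - √2  (≈ -0.5858, -3.414)
The two irrational eigenvalues are distinct (simple), so each has alg. mult. = geom. mult. = 1.
Sum of geometric multiplicities equals n, so A has n independent eigenvectors.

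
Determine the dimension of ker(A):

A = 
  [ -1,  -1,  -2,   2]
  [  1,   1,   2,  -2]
nullity(A) = 3

Row reduce:
R2 → R2 + (1)·R1
REF = 
  [ -1,  -1,  -2,   2]
  [  0,   0,   0,   0]
Pivot columns: 1 → 1 pivot.
rank(A) = 1, so nullity(A) = 4 - 1 = 3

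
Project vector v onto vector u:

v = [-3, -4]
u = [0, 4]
v·u = (-3)(0) + (-4)(4) = -16
u·u = (0)² + (4)² = 16
proj_u(v) = (v·u / u·u) × u = (-16/16) × u = (-1) × u

proj_u(v) = [0, -4]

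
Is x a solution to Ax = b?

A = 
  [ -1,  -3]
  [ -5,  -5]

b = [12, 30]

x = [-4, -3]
No

Ax = [13, 35] ≠ b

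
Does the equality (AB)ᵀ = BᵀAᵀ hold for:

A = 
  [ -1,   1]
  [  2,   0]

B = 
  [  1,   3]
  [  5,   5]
Yes

(AB)ᵀ = 
  [  4,   2]
  [  2,   6]

BᵀAᵀ = 
  [  4,   2]
  [  2,   6]

Both sides are equal — this is the standard identity (AB)ᵀ = BᵀAᵀ, which holds for all A, B.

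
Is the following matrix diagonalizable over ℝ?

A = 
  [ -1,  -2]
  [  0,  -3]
Yes

tr(A) = -4, det(A) = 3
Characteristic polynomial: λ² - tr(A)λ + det(A) = λ² + 4λ + 3
λ² + 4λ + 3 = (λ + 3)(λ + 1)
Eigenvalues: -1, -3
λ=-3: alg. mult. = 1, geom. mult. = 2 - rank(A - (-3)I) = 2 - 1 = 1
λ=-1: alg. mult. = 1, geom. mult. = 2 - rank(A - (-1)I) = 2 - 1 = 1
Sum of geometric multiplicities equals n, so A has n independent eigenvectors.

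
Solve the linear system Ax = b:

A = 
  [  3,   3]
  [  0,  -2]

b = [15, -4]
Row reduce the augmented matrix [A|b]:
(already in echelon form)
REF = 
  [  3,   3,  15]
  [  0,  -2,  -4]

Back-substitution:
x₂ = (-4) / (-2) = 2
x₁ = (15 - (3)(2)) / 3 = 3

x = [3, 2]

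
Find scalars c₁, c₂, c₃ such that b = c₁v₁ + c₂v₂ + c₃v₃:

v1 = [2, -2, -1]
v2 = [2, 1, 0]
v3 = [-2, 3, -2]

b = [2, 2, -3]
c1 = 1, c2 = 1, c3 = 1

b = 1·v1 + 1·v2 + 1·v3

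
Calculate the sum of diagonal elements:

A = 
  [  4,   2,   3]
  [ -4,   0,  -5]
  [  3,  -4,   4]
8

tr(A) = 4 + 0 + 4 = 8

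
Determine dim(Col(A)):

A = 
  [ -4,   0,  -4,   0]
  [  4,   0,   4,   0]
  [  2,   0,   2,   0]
dim(Col(A)) = 1

Row reduce:
R2 → R2 + (1)·R1
R3 → R3 + (1/2)·R1
REF = 
  [ -4,   0,  -4,   0]
  [  0,   0,   0,   0]
  [  0,   0,   0,   0]
Pivot columns: 1 → 1 pivot.
dim(Col(A)) = number of pivot columns = 1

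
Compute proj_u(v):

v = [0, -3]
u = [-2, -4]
v·u = (0)(-2) + (-3)(-4) = 12
u·u = (-2)² + (-4)² = 20
proj_u(v) = (v·u / u·u) × u = (12/20) × u = (3/5) × u

proj_u(v) = [-6/5, -12/5]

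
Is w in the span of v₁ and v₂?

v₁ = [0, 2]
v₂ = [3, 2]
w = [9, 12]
Yes

Form the augmented matrix and row-reduce:
[v₁|v₂|w] = 
  [  0,   3,   9]
  [  2,   2,  12]
Swap R1 ↔ R2
REF = 
  [  2,   2,  12]
  [  0,   3,   9]

No row of the form [0 0 | nonzero], so the system is consistent. Back-substitution gives c₁ = 3, c₂ = 3: w = (3)·v₁ + (3)·v₂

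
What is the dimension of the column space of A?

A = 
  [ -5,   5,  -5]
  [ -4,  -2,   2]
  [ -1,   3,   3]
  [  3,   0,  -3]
Row reduce:
R2 → R2 - (4/5)·R1
R3 → R3 - (1/5)·R1
R4 → R4 + (3/5)·R1
R3 → R3 + (1/3)·R2
R4 → R4 + (1/2)·R2
R4 → R4 + (1/2)·R3
REF = 
  [ -5,   5,  -5]
  [  0,  -6,   6]
  [  0,   0,   6]
  [  0,   0,   0]
Pivot columns: 1, 2, 3 → 3 pivots.
dim(Col(A)) = number of pivot columns = 3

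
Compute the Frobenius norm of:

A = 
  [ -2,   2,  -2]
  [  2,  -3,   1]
||A||_F = 5.099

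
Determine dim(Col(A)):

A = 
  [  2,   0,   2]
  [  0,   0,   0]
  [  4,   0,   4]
dim(Col(A)) = 1

Row reduce:
R3 → R3 - (2)·R1
REF = 
  [  2,   0,   2]
  [  0,   0,   0]
  [  0,   0,   0]
Pivot columns: 1 → 1 pivot.
dim(Col(A)) = number of pivot columns = 1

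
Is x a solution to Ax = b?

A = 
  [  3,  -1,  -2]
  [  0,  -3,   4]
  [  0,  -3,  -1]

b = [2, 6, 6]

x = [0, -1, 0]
No

Ax = [1, 3, 3] ≠ b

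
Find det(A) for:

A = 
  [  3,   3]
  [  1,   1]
For a 2×2 matrix, det = ad - bc = (3)(1) - (3)(1) = 0

det(A) = 0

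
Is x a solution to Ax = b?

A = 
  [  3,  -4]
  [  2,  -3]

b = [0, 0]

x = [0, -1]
No

Ax = [4, 3] ≠ b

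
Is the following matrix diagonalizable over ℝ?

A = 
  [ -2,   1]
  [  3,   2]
Yes

tr(A) = 0, det(A) = -7
Characteristic polynomial: λ² - tr(A)λ + det(A) = λ² - 7
λ² - 7 = 0  ⇒  λ = (0 ± √((0)² - 4·(-7)))/2 = (0 ± √(28))/2
  = √7,  -√7
Eigenvalues: √7, -√7  (≈ 2.646, -2.646)
The two irrational eigenvalues are distinct (simple), so each has alg. mult. = geom. mult. = 1.
Sum of geometric multiplicities equals n, so A has n independent eigenvectors.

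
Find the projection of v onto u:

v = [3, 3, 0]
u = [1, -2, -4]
proj_u(v) = [-1/7, 2/7, 4/7]

v·u = (3)(1) + (3)(-2) + (0)(-4) = -3
u·u = (1)² + (-2)² + (-4)² = 21
proj_u(v) = (v·u / u·u) × u = (-3/21) × u = (-1/7) × u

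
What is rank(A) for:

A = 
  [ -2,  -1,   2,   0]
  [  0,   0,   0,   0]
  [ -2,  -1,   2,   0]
rank(A) = 1

Row reduce:
R3 → R3 - (1)·R1
REF = 
  [ -2,  -1,   2,   0]
  [  0,   0,   0,   0]
  [  0,   0,   0,   0]
Pivot columns: 1 → 1 pivot.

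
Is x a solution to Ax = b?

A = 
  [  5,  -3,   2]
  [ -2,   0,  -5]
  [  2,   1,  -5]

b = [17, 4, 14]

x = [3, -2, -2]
Yes

Ax = [17, 4, 14] = b ✓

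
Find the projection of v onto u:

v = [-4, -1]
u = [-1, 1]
v·u = (-4)(-1) + (-1)(1) = 3
u·u = (-1)² + (1)² = 2
proj_u(v) = (v·u / u·u) × u = (3/2) × u

proj_u(v) = [-3/2, 3/2]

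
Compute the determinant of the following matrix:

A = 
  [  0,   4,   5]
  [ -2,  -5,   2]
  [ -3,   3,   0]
-129

Cofactor expansion along row 1:
det(A) = (0)·((-5)(0) - (2)(3)) - (4)·((-2)(0) - (2)(-3)) + (5)·((-2)(3) - (-5)(-3))
  = (0)(-6) - (4)(6) + (5)(-21)
  = -129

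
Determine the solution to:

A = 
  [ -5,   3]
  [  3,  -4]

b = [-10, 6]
Row reduce the augmented matrix [A|b]:
R2 → R2 + (3/5)·R1
REF = 
  [   -5,     3,   -10]
  [    0, -11/5,     0]

Back-substitution:
x₂ = 0 / (-11/5) = 0
x₁ = (-10 - (3)(0)) / (-5) = 2

x = [2, 0]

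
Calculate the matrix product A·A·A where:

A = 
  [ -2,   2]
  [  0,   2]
A^3 = 
  [ -8,   8]
  [  0,   8]

A² = A·A:
A²[1,1] = (-2)(-2) + (2)(0) = 4
A²[1,2] = (-2)(2) + (2)(2) = 0
A²[2,1] = (0)(-2) + (2)(0) = 0
A²[2,2] = (0)(2) + (2)(2) = 4
A² = 
  [  4,   0]
  [  0,   4]

A^3 = A^2·A:
A^3[1,1] = (4)(-2) + (0)(0) = -8
A^3[1,2] = (4)(2) + (0)(2) = 8
A^3[2,1] = (0)(-2) + (4)(0) = 0
A^3[2,2] = (0)(2) + (4)(2) = 8
A^3 = 
  [ -8,   8]
  [  0,   8]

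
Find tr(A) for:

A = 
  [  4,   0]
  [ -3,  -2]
2

tr(A) = 4 + -2 = 2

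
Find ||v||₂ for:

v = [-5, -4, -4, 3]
8.124

||v||₂ = √((-5)² + (-4)² + (-4)² + (3)²) = √66 = 8.124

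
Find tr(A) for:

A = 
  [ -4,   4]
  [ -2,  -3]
-7

tr(A) = -4 + -3 = -7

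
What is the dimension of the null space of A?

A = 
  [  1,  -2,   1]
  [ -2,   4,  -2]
nullity(A) = 2

Row reduce:
R2 → R2 + (2)·R1
REF = 
  [  1,  -2,   1]
  [  0,   0,   0]
Pivot columns: 1 → 1 pivot.
rank(A) = 1, so nullity(A) = 3 - 1 = 2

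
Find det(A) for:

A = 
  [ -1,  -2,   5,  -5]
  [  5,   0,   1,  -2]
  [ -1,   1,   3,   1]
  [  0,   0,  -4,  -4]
Cofactor expansion along row 1: det(A) = a₁₁M₁₁ - a₁₂M₁₂ + a₁₃M₁₃ - a₁₄M₁₄

M₁₁ = det[[0, 1, -2]; [1, 3, 1]; [0, -4, -4]]
  = (0)·((3)(-4) - (1)(-4)) - (1)·((1)(-4) - (1)(0)) + (-2)·((1)(-4) - (3)(0))
  = (0)(-8) - (1)(-4) + (-2)(-4)
  = 12
M₁₂ = det[[5, 1, -2]; [-1, 3, 1]; [0, -4, -4]]
  = (5)·((3)(-4) - (1)(-4)) - (1)·((-1)(-4) - (1)(0)) + (-2)·((-1)(-4) - (3)(0))
  = (5)(-8) - (1)(4) + (-2)(4)
  = -52
M₁₃ = det[[5, 0, -2]; [-1, 1, 1]; [0, 0, -4]]
  = (5)·((1)(-4) - (1)(0)) - (0)·((-1)(-4) - (1)(0)) + (-2)·((-1)(0) - (1)(0))
  = (5)(-4) - (0)(4) + (-2)(0)
  = -20
M₁₄ = det[[5, 0, 1]; [-1, 1, 3]; [0, 0, -4]]
  = (5)·((1)(-4) - (3)(0)) - (0)·((-1)(-4) - (3)(0)) + (1)·((-1)(0) - (1)(0))
  = (5)(-4) - (0)(4) + (1)(0)
  = -20

det(A) = (-1)(12) - (-2)(-52) + (5)(-20) - (-5)(-20) = -316

det(A) = -316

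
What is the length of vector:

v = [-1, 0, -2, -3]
3.742

||v||₂ = √((-1)² + (0)² + (-2)² + (-3)²) = √14 = 3.742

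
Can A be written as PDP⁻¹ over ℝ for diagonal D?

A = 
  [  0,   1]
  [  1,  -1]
Yes

tr(A) = -1, det(A) = -1
Characteristic polynomial: λ² - tr(A)λ + det(A) = λ² + λ - 1
λ² + λ - 1 = 0  ⇒  λ = (-1 ± √((1)² - 4·(-1)))/2 = (-1 ± √(5))/2
  = (-1 + √5)/2,  (-1 - √5)/2
Eigenvalues: (-1 + √5)/2, (-1 - √5)/2  (≈ 0.618, -1.618)
The two irrational eigenvalues are distinct (simple), so each has alg. mult. = geom. mult. = 1.
Sum of geometric multiplicities equals n, so A has n independent eigenvectors.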